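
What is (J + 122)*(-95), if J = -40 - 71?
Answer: -1045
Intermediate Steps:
J = -111
(J + 122)*(-95) = (-111 + 122)*(-95) = 11*(-95) = -1045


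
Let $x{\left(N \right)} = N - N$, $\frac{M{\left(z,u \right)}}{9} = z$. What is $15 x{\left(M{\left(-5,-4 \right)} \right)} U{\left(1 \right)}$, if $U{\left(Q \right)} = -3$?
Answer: $0$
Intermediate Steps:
$M{\left(z,u \right)} = 9 z$
$x{\left(N \right)} = 0$
$15 x{\left(M{\left(-5,-4 \right)} \right)} U{\left(1 \right)} = 15 \cdot 0 \left(-3\right) = 0 \left(-3\right) = 0$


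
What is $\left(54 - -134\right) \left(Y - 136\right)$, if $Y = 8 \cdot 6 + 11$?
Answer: $-14476$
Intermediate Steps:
$Y = 59$ ($Y = 48 + 11 = 59$)
$\left(54 - -134\right) \left(Y - 136\right) = \left(54 - -134\right) \left(59 - 136\right) = \left(54 + 134\right) \left(-77\right) = 188 \left(-77\right) = -14476$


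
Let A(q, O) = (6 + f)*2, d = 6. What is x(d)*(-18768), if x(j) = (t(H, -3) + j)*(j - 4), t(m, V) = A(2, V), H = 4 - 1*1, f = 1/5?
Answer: -3453312/5 ≈ -6.9066e+5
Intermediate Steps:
f = ⅕ ≈ 0.20000
H = 3 (H = 4 - 1 = 3)
A(q, O) = 62/5 (A(q, O) = (6 + ⅕)*2 = (31/5)*2 = 62/5)
t(m, V) = 62/5
x(j) = (-4 + j)*(62/5 + j) (x(j) = (62/5 + j)*(j - 4) = (62/5 + j)*(-4 + j) = (-4 + j)*(62/5 + j))
x(d)*(-18768) = (-248/5 + 6² + (42/5)*6)*(-18768) = (-248/5 + 36 + 252/5)*(-18768) = (184/5)*(-18768) = -3453312/5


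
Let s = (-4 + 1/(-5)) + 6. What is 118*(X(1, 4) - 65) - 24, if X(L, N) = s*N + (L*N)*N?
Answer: -24782/5 ≈ -4956.4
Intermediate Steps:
s = 9/5 (s = (-4 + 1*(-1/5)) + 6 = (-4 - 1/5) + 6 = -21/5 + 6 = 9/5 ≈ 1.8000)
X(L, N) = 9*N/5 + L*N**2 (X(L, N) = 9*N/5 + (L*N)*N = 9*N/5 + L*N**2)
118*(X(1, 4) - 65) - 24 = 118*((1/5)*4*(9 + 5*1*4) - 65) - 24 = 118*((1/5)*4*(9 + 20) - 65) - 24 = 118*((1/5)*4*29 - 65) - 24 = 118*(116/5 - 65) - 24 = 118*(-209/5) - 24 = -24662/5 - 24 = -24782/5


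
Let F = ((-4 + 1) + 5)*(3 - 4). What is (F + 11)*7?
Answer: 63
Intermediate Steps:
F = -2 (F = (-3 + 5)*(-1) = 2*(-1) = -2)
(F + 11)*7 = (-2 + 11)*7 = 9*7 = 63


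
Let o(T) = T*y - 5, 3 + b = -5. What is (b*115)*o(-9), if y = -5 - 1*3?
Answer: -61640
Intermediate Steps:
y = -8 (y = -5 - 3 = -8)
b = -8 (b = -3 - 5 = -8)
o(T) = -5 - 8*T (o(T) = T*(-8) - 5 = -8*T - 5 = -5 - 8*T)
(b*115)*o(-9) = (-8*115)*(-5 - 8*(-9)) = -920*(-5 + 72) = -920*67 = -61640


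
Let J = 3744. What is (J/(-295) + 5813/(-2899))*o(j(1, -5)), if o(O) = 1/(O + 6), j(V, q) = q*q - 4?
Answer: -12568691/23090535 ≈ -0.54432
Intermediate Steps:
j(V, q) = -4 + q**2 (j(V, q) = q**2 - 4 = -4 + q**2)
o(O) = 1/(6 + O)
(J/(-295) + 5813/(-2899))*o(j(1, -5)) = (3744/(-295) + 5813/(-2899))/(6 + (-4 + (-5)**2)) = (3744*(-1/295) + 5813*(-1/2899))/(6 + (-4 + 25)) = (-3744/295 - 5813/2899)/(6 + 21) = -12568691/855205/27 = -12568691/855205*1/27 = -12568691/23090535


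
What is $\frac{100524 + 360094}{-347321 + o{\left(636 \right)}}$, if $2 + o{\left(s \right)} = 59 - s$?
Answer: $- \frac{230309}{173950} \approx -1.324$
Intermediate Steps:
$o{\left(s \right)} = 57 - s$ ($o{\left(s \right)} = -2 - \left(-59 + s\right) = 57 - s$)
$\frac{100524 + 360094}{-347321 + o{\left(636 \right)}} = \frac{100524 + 360094}{-347321 + \left(57 - 636\right)} = \frac{460618}{-347321 + \left(57 - 636\right)} = \frac{460618}{-347321 - 579} = \frac{460618}{-347900} = 460618 \left(- \frac{1}{347900}\right) = - \frac{230309}{173950}$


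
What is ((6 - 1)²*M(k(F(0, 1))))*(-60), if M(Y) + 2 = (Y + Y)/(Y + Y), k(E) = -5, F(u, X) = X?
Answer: 1500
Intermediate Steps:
M(Y) = -1 (M(Y) = -2 + (Y + Y)/(Y + Y) = -2 + (2*Y)/((2*Y)) = -2 + (2*Y)*(1/(2*Y)) = -2 + 1 = -1)
((6 - 1)²*M(k(F(0, 1))))*(-60) = ((6 - 1)²*(-1))*(-60) = (5²*(-1))*(-60) = (25*(-1))*(-60) = -25*(-60) = 1500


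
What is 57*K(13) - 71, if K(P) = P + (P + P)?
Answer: 2152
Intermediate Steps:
K(P) = 3*P (K(P) = P + 2*P = 3*P)
57*K(13) - 71 = 57*(3*13) - 71 = 57*39 - 71 = 2223 - 71 = 2152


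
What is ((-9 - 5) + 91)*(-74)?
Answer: -5698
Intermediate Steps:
((-9 - 5) + 91)*(-74) = (-14 + 91)*(-74) = 77*(-74) = -5698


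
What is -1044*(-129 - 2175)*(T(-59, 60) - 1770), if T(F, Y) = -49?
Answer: -4375378944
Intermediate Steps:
-1044*(-129 - 2175)*(T(-59, 60) - 1770) = -1044*(-129 - 2175)*(-49 - 1770) = -(-2405376)*(-1819) = -1044*4190976 = -4375378944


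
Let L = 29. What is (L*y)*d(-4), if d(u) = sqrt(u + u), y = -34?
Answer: -1972*I*sqrt(2) ≈ -2788.8*I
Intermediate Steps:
d(u) = sqrt(2)*sqrt(u) (d(u) = sqrt(2*u) = sqrt(2)*sqrt(u))
(L*y)*d(-4) = (29*(-34))*(sqrt(2)*sqrt(-4)) = -986*sqrt(2)*2*I = -1972*I*sqrt(2)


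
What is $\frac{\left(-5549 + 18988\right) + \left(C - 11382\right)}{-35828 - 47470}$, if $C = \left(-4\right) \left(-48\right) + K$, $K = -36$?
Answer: $- \frac{2213}{83298} \approx -0.026567$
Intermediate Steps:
$C = 156$ ($C = \left(-4\right) \left(-48\right) - 36 = 192 - 36 = 156$)
$\frac{\left(-5549 + 18988\right) + \left(C - 11382\right)}{-35828 - 47470} = \frac{\left(-5549 + 18988\right) + \left(156 - 11382\right)}{-35828 - 47470} = \frac{13439 - 11226}{-83298} = 2213 \left(- \frac{1}{83298}\right) = - \frac{2213}{83298}$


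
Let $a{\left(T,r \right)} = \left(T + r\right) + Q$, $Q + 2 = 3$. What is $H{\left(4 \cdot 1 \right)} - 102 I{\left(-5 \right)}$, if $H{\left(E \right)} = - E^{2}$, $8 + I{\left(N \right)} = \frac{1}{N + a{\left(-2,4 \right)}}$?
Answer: $851$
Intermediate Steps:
$Q = 1$ ($Q = -2 + 3 = 1$)
$a{\left(T,r \right)} = 1 + T + r$ ($a{\left(T,r \right)} = \left(T + r\right) + 1 = 1 + T + r$)
$I{\left(N \right)} = -8 + \frac{1}{3 + N}$ ($I{\left(N \right)} = -8 + \frac{1}{N + \left(1 - 2 + 4\right)} = -8 + \frac{1}{N + 3} = -8 + \frac{1}{3 + N}$)
$H{\left(4 \cdot 1 \right)} - 102 I{\left(-5 \right)} = - \left(4 \cdot 1\right)^{2} - 102 \frac{-23 - -40}{3 - 5} = - 4^{2} - 102 \frac{-23 + 40}{-2} = \left(-1\right) 16 - 102 \left(\left(- \frac{1}{2}\right) 17\right) = -16 - -867 = -16 + 867 = 851$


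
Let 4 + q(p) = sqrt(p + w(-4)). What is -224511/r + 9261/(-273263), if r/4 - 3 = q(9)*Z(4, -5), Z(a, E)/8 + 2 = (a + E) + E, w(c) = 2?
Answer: -15890608186887/24074470300 - 3592176*sqrt(11)/22025 ≈ -1201.0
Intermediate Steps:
Z(a, E) = -16 + 8*a + 16*E (Z(a, E) = -16 + 8*((a + E) + E) = -16 + 8*((E + a) + E) = -16 + 8*(a + 2*E) = -16 + (8*a + 16*E) = -16 + 8*a + 16*E)
q(p) = -4 + sqrt(2 + p) (q(p) = -4 + sqrt(p + 2) = -4 + sqrt(2 + p))
r = 1036 - 256*sqrt(11) (r = 12 + 4*((-4 + sqrt(2 + 9))*(-16 + 8*4 + 16*(-5))) = 12 + 4*((-4 + sqrt(11))*(-16 + 32 - 80)) = 12 + 4*((-4 + sqrt(11))*(-64)) = 12 + 4*(256 - 64*sqrt(11)) = 12 + (1024 - 256*sqrt(11)) = 1036 - 256*sqrt(11) ≈ 186.94)
-224511/r + 9261/(-273263) = -224511/(1036 - 256*sqrt(11)) + 9261/(-273263) = -224511/(1036 - 256*sqrt(11)) + 9261*(-1/273263) = -224511/(1036 - 256*sqrt(11)) - 9261/273263 = -9261/273263 - 224511/(1036 - 256*sqrt(11))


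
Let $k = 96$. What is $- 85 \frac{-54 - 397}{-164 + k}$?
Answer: $- \frac{2255}{4} \approx -563.75$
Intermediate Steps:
$- 85 \frac{-54 - 397}{-164 + k} = - 85 \frac{-54 - 397}{-164 + 96} = - 85 \left(- \frac{451}{-68}\right) = - 85 \left(\left(-451\right) \left(- \frac{1}{68}\right)\right) = \left(-85\right) \frac{451}{68} = - \frac{2255}{4}$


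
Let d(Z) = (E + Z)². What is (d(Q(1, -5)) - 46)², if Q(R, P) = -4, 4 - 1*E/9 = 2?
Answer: 22500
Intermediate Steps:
E = 18 (E = 36 - 9*2 = 36 - 18 = 18)
d(Z) = (18 + Z)²
(d(Q(1, -5)) - 46)² = ((18 - 4)² - 46)² = (14² - 46)² = (196 - 46)² = 150² = 22500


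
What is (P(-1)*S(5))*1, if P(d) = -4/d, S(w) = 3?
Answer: 12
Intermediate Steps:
(P(-1)*S(5))*1 = (-4/(-1)*3)*1 = (-4*(-1)*3)*1 = (4*3)*1 = 12*1 = 12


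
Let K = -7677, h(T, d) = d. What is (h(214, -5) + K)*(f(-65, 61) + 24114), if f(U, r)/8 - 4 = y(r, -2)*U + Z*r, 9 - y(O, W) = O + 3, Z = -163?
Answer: 205862236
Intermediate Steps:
y(O, W) = 6 - O (y(O, W) = 9 - (O + 3) = 9 - (3 + O) = 9 + (-3 - O) = 6 - O)
f(U, r) = 32 - 1304*r + 8*U*(6 - r) (f(U, r) = 32 + 8*((6 - r)*U - 163*r) = 32 + 8*(U*(6 - r) - 163*r) = 32 + 8*(-163*r + U*(6 - r)) = 32 + (-1304*r + 8*U*(6 - r)) = 32 - 1304*r + 8*U*(6 - r))
(h(214, -5) + K)*(f(-65, 61) + 24114) = (-5 - 7677)*((32 - 1304*61 - 8*(-65)*(-6 + 61)) + 24114) = -7682*((32 - 79544 - 8*(-65)*55) + 24114) = -7682*((32 - 79544 + 28600) + 24114) = -7682*(-50912 + 24114) = -7682*(-26798) = 205862236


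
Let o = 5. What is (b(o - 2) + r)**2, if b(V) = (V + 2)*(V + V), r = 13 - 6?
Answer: 1369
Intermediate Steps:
r = 7
b(V) = 2*V*(2 + V) (b(V) = (2 + V)*(2*V) = 2*V*(2 + V))
(b(o - 2) + r)**2 = (2*(5 - 2)*(2 + (5 - 2)) + 7)**2 = (2*3*(2 + 3) + 7)**2 = (2*3*5 + 7)**2 = (30 + 7)**2 = 37**2 = 1369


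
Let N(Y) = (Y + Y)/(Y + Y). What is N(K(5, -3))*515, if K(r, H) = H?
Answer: 515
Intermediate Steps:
N(Y) = 1 (N(Y) = (2*Y)/((2*Y)) = (2*Y)*(1/(2*Y)) = 1)
N(K(5, -3))*515 = 1*515 = 515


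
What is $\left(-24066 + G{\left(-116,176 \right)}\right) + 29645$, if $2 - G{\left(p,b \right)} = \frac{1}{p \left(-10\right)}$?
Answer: $\frac{6473959}{1160} \approx 5581.0$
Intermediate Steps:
$G{\left(p,b \right)} = 2 + \frac{1}{10 p}$ ($G{\left(p,b \right)} = 2 - \frac{1}{p \left(-10\right)} = 2 - \frac{1}{\left(-10\right) p} = 2 - - \frac{1}{10 p} = 2 + \frac{1}{10 p}$)
$\left(-24066 + G{\left(-116,176 \right)}\right) + 29645 = \left(-24066 + \left(2 + \frac{1}{10 \left(-116\right)}\right)\right) + 29645 = \left(-24066 + \left(2 + \frac{1}{10} \left(- \frac{1}{116}\right)\right)\right) + 29645 = \left(-24066 + \left(2 - \frac{1}{1160}\right)\right) + 29645 = \left(-24066 + \frac{2319}{1160}\right) + 29645 = - \frac{27914241}{1160} + 29645 = \frac{6473959}{1160}$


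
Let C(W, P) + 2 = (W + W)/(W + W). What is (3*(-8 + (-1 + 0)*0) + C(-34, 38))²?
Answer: 625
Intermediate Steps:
C(W, P) = -1 (C(W, P) = -2 + (W + W)/(W + W) = -2 + (2*W)/((2*W)) = -2 + (2*W)*(1/(2*W)) = -2 + 1 = -1)
(3*(-8 + (-1 + 0)*0) + C(-34, 38))² = (3*(-8 + (-1 + 0)*0) - 1)² = (3*(-8 - 1*0) - 1)² = (3*(-8 + 0) - 1)² = (3*(-8) - 1)² = (-24 - 1)² = (-25)² = 625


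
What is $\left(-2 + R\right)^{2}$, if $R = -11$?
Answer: $169$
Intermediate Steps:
$\left(-2 + R\right)^{2} = \left(-2 - 11\right)^{2} = \left(-13\right)^{2} = 169$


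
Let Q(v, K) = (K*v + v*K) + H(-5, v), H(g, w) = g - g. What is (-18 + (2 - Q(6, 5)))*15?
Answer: -1140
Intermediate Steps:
H(g, w) = 0
Q(v, K) = 2*K*v (Q(v, K) = (K*v + v*K) + 0 = (K*v + K*v) + 0 = 2*K*v + 0 = 2*K*v)
(-18 + (2 - Q(6, 5)))*15 = (-18 + (2 - 2*5*6))*15 = (-18 + (2 - 1*60))*15 = (-18 + (2 - 60))*15 = (-18 - 58)*15 = -76*15 = -1140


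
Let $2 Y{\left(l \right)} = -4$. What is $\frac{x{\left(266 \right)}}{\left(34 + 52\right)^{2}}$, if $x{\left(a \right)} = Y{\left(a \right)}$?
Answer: $- \frac{1}{3698} \approx -0.00027042$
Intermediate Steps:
$Y{\left(l \right)} = -2$ ($Y{\left(l \right)} = \frac{1}{2} \left(-4\right) = -2$)
$x{\left(a \right)} = -2$
$\frac{x{\left(266 \right)}}{\left(34 + 52\right)^{2}} = - \frac{2}{\left(34 + 52\right)^{2}} = - \frac{2}{86^{2}} = - \frac{2}{7396} = \left(-2\right) \frac{1}{7396} = - \frac{1}{3698}$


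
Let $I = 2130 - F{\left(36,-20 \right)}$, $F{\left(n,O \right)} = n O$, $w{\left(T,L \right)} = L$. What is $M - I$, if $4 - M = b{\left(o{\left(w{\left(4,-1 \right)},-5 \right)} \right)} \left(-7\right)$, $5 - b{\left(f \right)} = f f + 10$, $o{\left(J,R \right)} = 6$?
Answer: $-3133$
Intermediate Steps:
$b{\left(f \right)} = -5 - f^{2}$ ($b{\left(f \right)} = 5 - \left(f f + 10\right) = 5 - \left(f^{2} + 10\right) = 5 - \left(10 + f^{2}\right) = -5 - f^{2}$)
$M = -283$ ($M = 4 - \left(-5 - 6^{2}\right) \left(-7\right) = 4 - \left(-5 - 36\right) \left(-7\right) = 4 - \left(-41\right) \left(-7\right) = 4 - 287 = -283$)
$F{\left(n,O \right)} = O n$
$I = 2850$ ($I = 2130 - \left(-20\right) 36 = 2130 - -720 = 2130 + 720 = 2850$)
$M - I = -283 - 2850 = -3133$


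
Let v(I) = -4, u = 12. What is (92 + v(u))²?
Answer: 7744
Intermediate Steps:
(92 + v(u))² = (92 - 4)² = 88² = 7744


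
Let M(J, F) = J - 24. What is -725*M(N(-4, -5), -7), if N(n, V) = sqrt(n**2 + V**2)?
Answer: 17400 - 725*sqrt(41) ≈ 12758.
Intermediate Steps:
N(n, V) = sqrt(V**2 + n**2)
M(J, F) = -24 + J
-725*M(N(-4, -5), -7) = -725*(-24 + sqrt((-5)**2 + (-4)**2)) = -725*(-24 + sqrt(25 + 16)) = -725*(-24 + sqrt(41)) = 17400 - 725*sqrt(41)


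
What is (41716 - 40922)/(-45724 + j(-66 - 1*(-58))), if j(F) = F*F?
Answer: -397/22830 ≈ -0.017389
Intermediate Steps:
j(F) = F²
(41716 - 40922)/(-45724 + j(-66 - 1*(-58))) = (41716 - 40922)/(-45724 + (-66 - 1*(-58))²) = 794/(-45724 + (-66 + 58)²) = 794/(-45724 + (-8)²) = 794/(-45724 + 64) = 794/(-45660) = 794*(-1/45660) = -397/22830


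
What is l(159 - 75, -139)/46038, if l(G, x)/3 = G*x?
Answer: -5838/7673 ≈ -0.76085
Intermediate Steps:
l(G, x) = 3*G*x (l(G, x) = 3*(G*x) = 3*G*x)
l(159 - 75, -139)/46038 = (3*(159 - 75)*(-139))/46038 = (3*84*(-139))*(1/46038) = -35028*1/46038 = -5838/7673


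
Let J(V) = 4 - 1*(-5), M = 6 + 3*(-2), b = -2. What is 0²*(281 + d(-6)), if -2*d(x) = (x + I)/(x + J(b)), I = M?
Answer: 0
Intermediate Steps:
M = 0 (M = 6 - 6 = 0)
I = 0
J(V) = 9 (J(V) = 4 + 5 = 9)
d(x) = -x/(2*(9 + x)) (d(x) = -(x + 0)/(2*(x + 9)) = -x/(2*(9 + x)))
0²*(281 + d(-6)) = 0²*(281 - 1*(-6)/(18 + 2*(-6))) = 0*(281 - 1*(-6)/(18 - 12)) = 0*(281 - 1*(-6)/6) = 0*(281 - 1*(-6)*⅙) = 0*(281 + 1) = 0*282 = 0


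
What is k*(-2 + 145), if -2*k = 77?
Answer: -11011/2 ≈ -5505.5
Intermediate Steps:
k = -77/2 (k = -½*77 = -77/2 ≈ -38.500)
k*(-2 + 145) = -77*(-2 + 145)/2 = -77/2*143 = -11011/2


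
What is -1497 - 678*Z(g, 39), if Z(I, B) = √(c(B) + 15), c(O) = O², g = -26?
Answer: -1497 - 10848*√6 ≈ -28069.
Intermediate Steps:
Z(I, B) = √(15 + B²) (Z(I, B) = √(B² + 15) = √(15 + B²))
-1497 - 678*Z(g, 39) = -1497 - 678*√(15 + 39²) = -1497 - 678*√(15 + 1521) = -1497 - 10848*√6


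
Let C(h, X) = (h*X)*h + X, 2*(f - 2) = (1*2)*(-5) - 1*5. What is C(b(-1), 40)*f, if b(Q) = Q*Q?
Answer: -440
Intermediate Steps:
b(Q) = Q²
f = -11/2 (f = 2 + ((1*2)*(-5) - 1*5)/2 = 2 + (2*(-5) - 5)/2 = 2 + (-10 - 5)/2 = 2 + (½)*(-15) = 2 - 15/2 = -11/2 ≈ -5.5000)
C(h, X) = X + X*h² (C(h, X) = (X*h)*h + X = X*h² + X = X + X*h²)
C(b(-1), 40)*f = (40*(1 + ((-1)²)²))*(-11/2) = (40*(1 + 1²))*(-11/2) = (40*(1 + 1))*(-11/2) = (40*2)*(-11/2) = 80*(-11/2) = -440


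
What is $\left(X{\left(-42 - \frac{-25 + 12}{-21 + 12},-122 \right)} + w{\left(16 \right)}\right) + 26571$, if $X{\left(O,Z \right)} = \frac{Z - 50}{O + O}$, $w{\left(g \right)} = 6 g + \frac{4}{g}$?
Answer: $\frac{41710675}{1564} \approx 26669.0$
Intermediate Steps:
$w{\left(g \right)} = \frac{4}{g} + 6 g$
$X{\left(O,Z \right)} = \frac{-50 + Z}{2 O}$
$\left(X{\left(-42 - \frac{-25 + 12}{-21 + 12},-122 \right)} + w{\left(16 \right)}\right) + 26571 = \left(\frac{-50 - 122}{2 \left(-42 - \frac{-25 + 12}{-21 + 12}\right)} + \left(\frac{4}{16} + 6 \cdot 16\right)\right) + 26571 = \left(\frac{1}{2} \frac{1}{-42 - - \frac{13}{-9}} \left(-172\right) + \left(4 \cdot \frac{1}{16} + 96\right)\right) + 26571 = \left(\frac{1}{2} \frac{1}{-42 - \left(-13\right) \left(- \frac{1}{9}\right)} \left(-172\right) + \left(\frac{1}{4} + 96\right)\right) + 26571 = \left(\frac{1}{2} \frac{1}{-42 - \frac{13}{9}} \left(-172\right) + \frac{385}{4}\right) + 26571 = \left(\frac{1}{2} \frac{1}{- \frac{391}{9}} \left(-172\right) + \frac{385}{4}\right) + 26571 = \left(\frac{1}{2} \left(- \frac{9}{391}\right) \left(-172\right) + \frac{385}{4}\right) + 26571 = \left(\frac{774}{391} + \frac{385}{4}\right) + 26571 = \frac{153631}{1564} + 26571 = \frac{41710675}{1564}$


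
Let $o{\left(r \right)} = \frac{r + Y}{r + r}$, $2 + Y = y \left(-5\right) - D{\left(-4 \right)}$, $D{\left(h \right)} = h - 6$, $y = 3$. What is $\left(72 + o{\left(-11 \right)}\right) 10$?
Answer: $\frac{8010}{11} \approx 728.18$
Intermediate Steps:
$D{\left(h \right)} = -6 + h$ ($D{\left(h \right)} = h - 6 = -6 + h$)
$Y = -7$ ($Y = -2 + \left(3 \left(-5\right) - \left(-6 - 4\right)\right) = -2 - 5 = -7$)
$o{\left(r \right)} = \frac{-7 + r}{2 r}$ ($o{\left(r \right)} = \frac{r - 7}{r + r} = \frac{-7 + r}{2 r}$)
$\left(72 + o{\left(-11 \right)}\right) 10 = \left(72 + \frac{-7 - 11}{2 \left(-11\right)}\right) 10 = \left(72 + \frac{1}{2} \left(- \frac{1}{11}\right) \left(-18\right)\right) 10 = \left(72 + \frac{9}{11}\right) 10 = \frac{801}{11} \cdot 10 = \frac{8010}{11}$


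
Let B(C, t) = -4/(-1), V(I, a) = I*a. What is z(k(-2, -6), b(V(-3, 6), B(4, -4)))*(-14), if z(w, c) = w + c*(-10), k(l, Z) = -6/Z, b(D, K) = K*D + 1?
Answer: -9954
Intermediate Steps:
B(C, t) = 4 (B(C, t) = -4*(-1) = 4)
b(D, K) = 1 + D*K (b(D, K) = D*K + 1 = 1 + D*K)
z(w, c) = w - 10*c
z(k(-2, -6), b(V(-3, 6), B(4, -4)))*(-14) = (-6/(-6) - 10*(1 - 3*6*4))*(-14) = (-6*(-1/6) - 10*(1 - 18*4))*(-14) = (1 - 10*(1 - 72))*(-14) = (1 - 10*(-71))*(-14) = (1 + 710)*(-14) = 711*(-14) = -9954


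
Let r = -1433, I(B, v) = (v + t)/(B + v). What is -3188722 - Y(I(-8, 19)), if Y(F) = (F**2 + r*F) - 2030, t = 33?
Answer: -384772760/121 ≈ -3.1799e+6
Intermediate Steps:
I(B, v) = (33 + v)/(B + v) (I(B, v) = (v + 33)/(B + v) = (33 + v)/(B + v))
Y(F) = -2030 + F**2 - 1433*F (Y(F) = (F**2 - 1433*F) - 2030 = -2030 + F**2 - 1433*F)
-3188722 - Y(I(-8, 19)) = -3188722 - (-2030 + ((33 + 19)/(-8 + 19))**2 - 1433*(33 + 19)/(-8 + 19)) = -3188722 - (-2030 + (52/11)**2 - 1433*52/11) = -3188722 - (-2030 + 2704/121 - 74516/11) = -3188722 - 1*(-1062602/121) = -3188722 + 1062602/121 = -384772760/121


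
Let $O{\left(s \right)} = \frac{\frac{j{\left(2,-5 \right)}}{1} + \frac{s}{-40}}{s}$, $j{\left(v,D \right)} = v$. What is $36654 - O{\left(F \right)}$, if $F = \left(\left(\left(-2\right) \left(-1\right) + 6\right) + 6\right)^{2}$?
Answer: $\frac{71841869}{1960} \approx 36654.0$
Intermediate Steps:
$F = 196$ ($F = \left(\left(2 + 6\right) + 6\right)^{2} = \left(8 + 6\right)^{2} = 14^{2} = 196$)
$O{\left(s \right)} = \frac{2 - \frac{s}{40}}{s}$ ($O{\left(s \right)} = \frac{\frac{2}{1} + \frac{s}{-40}}{s} = \frac{2 \cdot 1 + s \left(- \frac{1}{40}\right)}{s} = \frac{2 - \frac{s}{40}}{s}$)
$36654 - O{\left(F \right)} = 36654 - \frac{80 - 196}{40 \cdot 196} = 36654 - \frac{1}{40} \cdot \frac{1}{196} \left(80 - 196\right) = 36654 - \frac{1}{40} \cdot \frac{1}{196} \left(-116\right) = 36654 - - \frac{29}{1960} = 36654 + \frac{29}{1960} = \frac{71841869}{1960}$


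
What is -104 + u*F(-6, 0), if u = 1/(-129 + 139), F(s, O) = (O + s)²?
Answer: -502/5 ≈ -100.40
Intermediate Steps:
u = ⅒ (u = 1/10 = ⅒ ≈ 0.10000)
-104 + u*F(-6, 0) = -104 + (0 - 6)²/10 = -104 + (⅒)*(-6)² = -104 + (⅒)*36 = -104 + 18/5 = -502/5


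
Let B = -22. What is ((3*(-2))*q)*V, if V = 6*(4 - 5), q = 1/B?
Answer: -18/11 ≈ -1.6364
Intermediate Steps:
q = -1/22 (q = 1/(-22) = -1/22 ≈ -0.045455)
V = -6 (V = 6*(-1) = -6)
((3*(-2))*q)*V = ((3*(-2))*(-1/22))*(-6) = -6*(-1/22)*(-6) = (3/11)*(-6) = -18/11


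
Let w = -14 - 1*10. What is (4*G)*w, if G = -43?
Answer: 4128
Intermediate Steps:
w = -24 (w = -14 - 10 = -24)
(4*G)*w = (4*(-43))*(-24) = -172*(-24) = 4128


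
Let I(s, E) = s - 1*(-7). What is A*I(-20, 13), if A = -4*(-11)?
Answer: -572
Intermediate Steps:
I(s, E) = 7 + s (I(s, E) = s + 7 = 7 + s)
A = 44
A*I(-20, 13) = 44*(7 - 20) = 44*(-13) = -572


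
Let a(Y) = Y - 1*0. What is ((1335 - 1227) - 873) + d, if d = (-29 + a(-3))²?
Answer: 259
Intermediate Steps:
a(Y) = Y (a(Y) = Y + 0 = Y)
d = 1024 (d = (-29 - 3)² = (-32)² = 1024)
((1335 - 1227) - 873) + d = ((1335 - 1227) - 873) + 1024 = (108 - 873) + 1024 = -765 + 1024 = 259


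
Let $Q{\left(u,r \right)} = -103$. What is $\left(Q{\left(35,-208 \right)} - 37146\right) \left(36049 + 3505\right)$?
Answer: $-1473346946$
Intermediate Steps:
$\left(Q{\left(35,-208 \right)} - 37146\right) \left(36049 + 3505\right) = \left(-103 - 37146\right) \left(36049 + 3505\right) = \left(-37249\right) 39554 = -1473346946$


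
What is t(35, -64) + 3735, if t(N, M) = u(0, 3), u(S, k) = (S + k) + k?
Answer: 3741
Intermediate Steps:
u(S, k) = S + 2*k
t(N, M) = 6 (t(N, M) = 0 + 2*3 = 0 + 6 = 6)
t(35, -64) + 3735 = 6 + 3735 = 3741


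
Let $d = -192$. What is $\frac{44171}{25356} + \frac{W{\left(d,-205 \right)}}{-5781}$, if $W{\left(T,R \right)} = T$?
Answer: $\frac{86740301}{48861012} \approx 1.7752$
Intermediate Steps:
$\frac{44171}{25356} + \frac{W{\left(d,-205 \right)}}{-5781} = \frac{44171}{25356} - \frac{192}{-5781} = 44171 \cdot \frac{1}{25356} - - \frac{64}{1927} = \frac{44171}{25356} + \frac{64}{1927} = \frac{86740301}{48861012}$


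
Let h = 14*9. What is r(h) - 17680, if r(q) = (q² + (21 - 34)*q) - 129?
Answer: -3571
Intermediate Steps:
h = 126
r(q) = -129 + q² - 13*q (r(q) = (q² - 13*q) - 129 = -129 + q² - 13*q)
r(h) - 17680 = (-129 + 126² - 13*126) - 17680 = (-129 + 15876 - 1638) - 17680 = 14109 - 17680 = -3571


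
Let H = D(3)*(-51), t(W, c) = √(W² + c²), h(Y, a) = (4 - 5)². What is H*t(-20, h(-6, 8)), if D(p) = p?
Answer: -153*√401 ≈ -3063.8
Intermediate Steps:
h(Y, a) = 1 (h(Y, a) = (-1)² = 1)
H = -153 (H = 3*(-51) = -153)
H*t(-20, h(-6, 8)) = -153*√((-20)² + 1²) = -153*√(400 + 1) = -153*√401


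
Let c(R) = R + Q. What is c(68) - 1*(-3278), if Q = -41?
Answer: 3305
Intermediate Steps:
c(R) = -41 + R (c(R) = R - 41 = -41 + R)
c(68) - 1*(-3278) = (-41 + 68) - 1*(-3278) = 27 + 3278 = 3305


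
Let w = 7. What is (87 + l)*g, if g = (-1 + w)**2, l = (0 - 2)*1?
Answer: 3060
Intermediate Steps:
l = -2 (l = -2*1 = -2)
g = 36 (g = (-1 + 7)**2 = 6**2 = 36)
(87 + l)*g = (87 - 2)*36 = 85*36 = 3060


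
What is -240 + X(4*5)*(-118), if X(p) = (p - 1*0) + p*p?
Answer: -49800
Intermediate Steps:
X(p) = p + p² (X(p) = (p + 0) + p² = p + p²)
-240 + X(4*5)*(-118) = -240 + ((4*5)*(1 + 4*5))*(-118) = -240 + (20*(1 + 20))*(-118) = -240 + (20*21)*(-118) = -240 + 420*(-118) = -240 - 49560 = -49800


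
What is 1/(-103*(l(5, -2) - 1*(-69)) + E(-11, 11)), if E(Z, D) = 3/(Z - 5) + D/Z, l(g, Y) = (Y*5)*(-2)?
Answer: -16/146691 ≈ -0.00010907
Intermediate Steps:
l(g, Y) = -10*Y (l(g, Y) = (5*Y)*(-2) = -10*Y)
E(Z, D) = 3/(-5 + Z) + D/Z
1/(-103*(l(5, -2) - 1*(-69)) + E(-11, 11)) = 1/(-103*(-10*(-2) - 1*(-69)) + (-5*11 + 3*(-11) + 11*(-11))/((-11)*(-5 - 11))) = 1/(-103*(20 + 69) - 1/11*(-55 - 33 - 121)/(-16)) = 1/(-103*89 - 1/11*(-1/16)*(-209)) = 1/(-9167 - 19/16) = 1/(-146691/16) = -16/146691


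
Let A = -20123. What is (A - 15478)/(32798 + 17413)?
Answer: -11867/16737 ≈ -0.70903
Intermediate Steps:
(A - 15478)/(32798 + 17413) = (-20123 - 15478)/(32798 + 17413) = -35601/50211 = -35601*1/50211 = -11867/16737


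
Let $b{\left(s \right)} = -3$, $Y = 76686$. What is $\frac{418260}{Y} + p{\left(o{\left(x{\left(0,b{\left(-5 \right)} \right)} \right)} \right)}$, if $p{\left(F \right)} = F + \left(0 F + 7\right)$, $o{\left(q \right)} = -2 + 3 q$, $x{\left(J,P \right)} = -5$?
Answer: $- \frac{58100}{12781} \approx -4.5458$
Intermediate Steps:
$p{\left(F \right)} = 7 + F$ ($p{\left(F \right)} = F + \left(0 + 7\right) = F + 7 = 7 + F$)
$\frac{418260}{Y} + p{\left(o{\left(x{\left(0,b{\left(-5 \right)} \right)} \right)} \right)} = \frac{418260}{76686} + \left(7 + \left(-2 + 3 \left(-5\right)\right)\right) = 418260 \cdot \frac{1}{76686} + \left(7 - 17\right) = \frac{69710}{12781} + \left(7 - 17\right) = \frac{69710}{12781} - 10 = - \frac{58100}{12781}$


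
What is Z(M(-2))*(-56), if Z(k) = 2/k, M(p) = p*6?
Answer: 28/3 ≈ 9.3333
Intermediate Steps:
M(p) = 6*p
Z(M(-2))*(-56) = (2/((6*(-2))))*(-56) = (2/(-12))*(-56) = (2*(-1/12))*(-56) = -⅙*(-56) = 28/3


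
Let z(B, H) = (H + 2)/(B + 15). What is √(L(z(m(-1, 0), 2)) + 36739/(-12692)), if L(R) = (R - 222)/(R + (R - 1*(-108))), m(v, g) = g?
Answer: 9*I*√406653701201/2582822 ≈ 2.2221*I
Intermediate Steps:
z(B, H) = (2 + H)/(15 + B)
L(R) = (-222 + R)/(108 + 2*R) (L(R) = (-222 + R)/(R + (R + 108)) = (-222 + R)/(R + (108 + R)) = (-222 + R)/(108 + 2*R))
√(L(z(m(-1, 0), 2)) + 36739/(-12692)) = √((-222 + (2 + 2)/(15 + 0))/(2*(54 + (2 + 2)/(15 + 0))) + 36739/(-12692)) = √((-222 + 4/15)/(2*(54 + 4/15)) + 36739*(-1/12692)) = √((-222 + (1/15)*4)/(2*(54 + (1/15)*4)) - 36739/12692) = √((-222 + 4/15)/(2*(54 + 4/15)) - 36739/12692) = √((½)*(-3326/15)/(814/15) - 36739/12692) = √((½)*(15/814)*(-3326/15) - 36739/12692) = √(-1663/814 - 36739/12692) = √(-25506171/5165644) = 9*I*√406653701201/2582822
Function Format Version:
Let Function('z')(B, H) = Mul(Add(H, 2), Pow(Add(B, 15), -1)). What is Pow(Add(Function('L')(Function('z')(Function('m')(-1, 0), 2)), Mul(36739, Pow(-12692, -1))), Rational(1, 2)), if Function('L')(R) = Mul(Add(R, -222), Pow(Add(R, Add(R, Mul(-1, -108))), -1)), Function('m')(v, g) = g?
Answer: Mul(Rational(9, 2582822), I, Pow(406653701201, Rational(1, 2))) ≈ Mul(2.2221, I)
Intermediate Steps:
Function('z')(B, H) = Mul(Pow(Add(15, B), -1), Add(2, H)) (Function('z')(B, H) = Mul(Add(2, H), Pow(Add(15, B), -1)) = Mul(Pow(Add(15, B), -1), Add(2, H)))
Function('L')(R) = Mul(Pow(Add(108, Mul(2, R)), -1), Add(-222, R)) (Function('L')(R) = Mul(Add(-222, R), Pow(Add(R, Add(R, 108)), -1)) = Mul(Add(-222, R), Pow(Add(R, Add(108, R)), -1)) = Mul(Add(-222, R), Pow(Add(108, Mul(2, R)), -1)) = Mul(Pow(Add(108, Mul(2, R)), -1), Add(-222, R)))
Pow(Add(Function('L')(Function('z')(Function('m')(-1, 0), 2)), Mul(36739, Pow(-12692, -1))), Rational(1, 2)) = Pow(Add(Mul(Rational(1, 2), Pow(Add(54, Mul(Pow(Add(15, 0), -1), Add(2, 2))), -1), Add(-222, Mul(Pow(Add(15, 0), -1), Add(2, 2)))), Mul(36739, Pow(-12692, -1))), Rational(1, 2)) = Pow(Add(Mul(Rational(1, 2), Pow(Add(54, Mul(Pow(15, -1), 4)), -1), Add(-222, Mul(Pow(15, -1), 4))), Mul(36739, Rational(-1, 12692))), Rational(1, 2)) = Pow(Add(Mul(Rational(1, 2), Pow(Add(54, Mul(Rational(1, 15), 4)), -1), Add(-222, Mul(Rational(1, 15), 4))), Rational(-36739, 12692)), Rational(1, 2)) = Pow(Add(Mul(Rational(1, 2), Pow(Add(54, Rational(4, 15)), -1), Add(-222, Rational(4, 15))), Rational(-36739, 12692)), Rational(1, 2)) = Pow(Add(Mul(Rational(1, 2), Pow(Rational(814, 15), -1), Rational(-3326, 15)), Rational(-36739, 12692)), Rational(1, 2)) = Pow(Add(Mul(Rational(1, 2), Rational(15, 814), Rational(-3326, 15)), Rational(-36739, 12692)), Rational(1, 2)) = Pow(Add(Rational(-1663, 814), Rational(-36739, 12692)), Rational(1, 2)) = Pow(Rational(-25506171, 5165644), Rational(1, 2)) = Mul(Rational(9, 2582822), I, Pow(406653701201, Rational(1, 2)))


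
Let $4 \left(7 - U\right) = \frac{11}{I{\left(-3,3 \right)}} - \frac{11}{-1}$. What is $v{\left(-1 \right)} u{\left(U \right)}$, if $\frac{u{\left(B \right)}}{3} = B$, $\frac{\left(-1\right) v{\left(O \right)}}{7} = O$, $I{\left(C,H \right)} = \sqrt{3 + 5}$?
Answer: $\frac{357}{4} - \frac{231 \sqrt{2}}{16} \approx 68.832$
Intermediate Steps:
$I{\left(C,H \right)} = 2 \sqrt{2}$ ($I{\left(C,H \right)} = \sqrt{8} = 2 \sqrt{2}$)
$v{\left(O \right)} = - 7 O$
$U = \frac{17}{4} - \frac{11 \sqrt{2}}{16}$ ($U = 7 - \frac{\frac{11}{2 \sqrt{2}} - \frac{11}{-1}}{4} = 7 - \frac{11 \frac{\sqrt{2}}{4} - -11}{4} = 7 - \frac{\frac{11 \sqrt{2}}{4} + 11}{4} = 7 - \frac{11 + \frac{11 \sqrt{2}}{4}}{4} = 7 - \left(\frac{11}{4} + \frac{11 \sqrt{2}}{16}\right) = \frac{17}{4} - \frac{11 \sqrt{2}}{16} \approx 3.2777$)
$u{\left(B \right)} = 3 B$
$v{\left(-1 \right)} u{\left(U \right)} = \left(-7\right) \left(-1\right) 3 \left(\frac{17}{4} - \frac{11 \sqrt{2}}{16}\right) = 7 \left(\frac{51}{4} - \frac{33 \sqrt{2}}{16}\right) = \frac{357}{4} - \frac{231 \sqrt{2}}{16}$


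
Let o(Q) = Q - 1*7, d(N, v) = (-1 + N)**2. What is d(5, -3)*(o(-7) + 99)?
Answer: 1360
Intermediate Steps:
o(Q) = -7 + Q (o(Q) = Q - 7 = -7 + Q)
d(5, -3)*(o(-7) + 99) = (-1 + 5)**2*((-7 - 7) + 99) = 4**2*(-14 + 99) = 16*85 = 1360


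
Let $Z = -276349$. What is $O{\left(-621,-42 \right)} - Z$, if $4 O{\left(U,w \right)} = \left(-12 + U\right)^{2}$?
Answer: $\frac{1506085}{4} \approx 3.7652 \cdot 10^{5}$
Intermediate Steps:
$O{\left(U,w \right)} = \frac{\left(-12 + U\right)^{2}}{4}$
$O{\left(-621,-42 \right)} - Z = \frac{\left(-12 - 621\right)^{2}}{4} - -276349 = \frac{\left(-633\right)^{2}}{4} + 276349 = \frac{1}{4} \cdot 400689 + 276349 = \frac{400689}{4} + 276349 = \frac{1506085}{4}$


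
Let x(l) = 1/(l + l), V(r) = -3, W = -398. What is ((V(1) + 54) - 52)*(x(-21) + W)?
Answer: 16717/42 ≈ 398.02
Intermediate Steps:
x(l) = 1/(2*l)
((V(1) + 54) - 52)*(x(-21) + W) = ((-3 + 54) - 52)*((½)/(-21) - 398) = (51 - 52)*((½)*(-1/21) - 398) = -(-1/42 - 398) = -1*(-16717/42) = 16717/42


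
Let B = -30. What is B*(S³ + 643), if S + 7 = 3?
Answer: -17370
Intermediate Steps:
S = -4 (S = -7 + 3 = -4)
B*(S³ + 643) = -30*((-4)³ + 643) = -30*(-64 + 643) = -30*579 = -17370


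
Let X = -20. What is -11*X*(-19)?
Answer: -4180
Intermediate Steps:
-11*X*(-19) = -11*(-20)*(-19) = 220*(-19) = -4180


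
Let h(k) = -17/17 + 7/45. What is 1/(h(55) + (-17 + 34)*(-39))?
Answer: -45/29873 ≈ -0.0015064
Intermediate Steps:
h(k) = -38/45 (h(k) = -17*1/17 + 7*(1/45) = -1 + 7/45 = -38/45)
1/(h(55) + (-17 + 34)*(-39)) = 1/(-38/45 + (-17 + 34)*(-39)) = 1/(-38/45 + 17*(-39)) = 1/(-38/45 - 663) = 1/(-29873/45) = -45/29873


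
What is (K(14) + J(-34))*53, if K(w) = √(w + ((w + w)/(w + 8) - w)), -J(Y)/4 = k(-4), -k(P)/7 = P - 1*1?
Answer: -7420 + 53*√154/11 ≈ -7360.2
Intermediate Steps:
k(P) = 7 - 7*P (k(P) = -7*(P - 1*1) = -7*(P - 1) = -7*(-1 + P) = 7 - 7*P)
J(Y) = -140 (J(Y) = -4*(7 - 7*(-4)) = -4*(7 + 28) = -4*35 = -140)
K(w) = √2*√(w/(8 + w)) (K(w) = √(w + ((2*w)/(8 + w) - w)) = √(w + (2*w/(8 + w) - w)) = √(w + (-w + 2*w/(8 + w))) = √(2*w/(8 + w)) = √2*√(w/(8 + w)))
(K(14) + J(-34))*53 = (√2*√(14/(8 + 14)) - 140)*53 = (√2*√(14/22) - 140)*53 = (√2*√(14*(1/22)) - 140)*53 = (√2*√(7/11) - 140)*53 = (√2*(√77/11) - 140)*53 = (√154/11 - 140)*53 = (-140 + √154/11)*53 = -7420 + 53*√154/11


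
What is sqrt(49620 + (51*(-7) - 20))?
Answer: sqrt(49243) ≈ 221.91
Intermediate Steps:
sqrt(49620 + (51*(-7) - 20)) = sqrt(49620 + (-357 - 20)) = sqrt(49620 - 377) = sqrt(49243)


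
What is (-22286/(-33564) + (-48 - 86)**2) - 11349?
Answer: 110889817/16782 ≈ 6607.7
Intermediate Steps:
(-22286/(-33564) + (-48 - 86)**2) - 11349 = (-22286*(-1/33564) + (-134)**2) - 11349 = (11143/16782 + 17956) - 11349 = 301348735/16782 - 11349 = 110889817/16782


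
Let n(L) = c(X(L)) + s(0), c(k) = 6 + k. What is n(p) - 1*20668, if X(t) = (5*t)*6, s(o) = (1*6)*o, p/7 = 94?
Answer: -922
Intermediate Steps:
p = 658 (p = 7*94 = 658)
s(o) = 6*o
X(t) = 30*t
n(L) = 6 + 30*L (n(L) = (6 + 30*L) + 6*0 = (6 + 30*L) + 0 = 6 + 30*L)
n(p) - 1*20668 = (6 + 30*658) - 1*20668 = (6 + 19740) - 20668 = 19746 - 20668 = -922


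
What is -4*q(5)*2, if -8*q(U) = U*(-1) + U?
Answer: 0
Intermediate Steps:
q(U) = 0 (q(U) = -(U*(-1) + U)/8 = -(-U + U)/8 = -1/8*0 = 0)
-4*q(5)*2 = -4*0*2 = 0*2 = 0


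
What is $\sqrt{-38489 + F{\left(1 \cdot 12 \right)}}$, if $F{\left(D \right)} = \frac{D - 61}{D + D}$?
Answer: $\frac{i \sqrt{5542710}}{12} \approx 196.19 i$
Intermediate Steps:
$F{\left(D \right)} = \frac{-61 + D}{2 D}$
$\sqrt{-38489 + F{\left(1 \cdot 12 \right)}} = \sqrt{-38489 + \frac{-61 + 1 \cdot 12}{2 \cdot 1 \cdot 12}} = \sqrt{-38489 + \frac{-61 + 12}{2 \cdot 12}} = \sqrt{-38489 + \frac{1}{2} \cdot \frac{1}{12} \left(-49\right)} = \sqrt{-38489 - \frac{49}{24}} = \sqrt{- \frac{923785}{24}} = \frac{i \sqrt{5542710}}{12}$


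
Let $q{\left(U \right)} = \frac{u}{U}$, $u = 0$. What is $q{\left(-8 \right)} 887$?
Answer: $0$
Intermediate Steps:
$q{\left(U \right)} = 0$ ($q{\left(U \right)} = \frac{0}{U} = 0$)
$q{\left(-8 \right)} 887 = 0 \cdot 887 = 0$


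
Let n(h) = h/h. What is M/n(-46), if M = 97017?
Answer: 97017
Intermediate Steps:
n(h) = 1
M/n(-46) = 97017/1 = 97017*1 = 97017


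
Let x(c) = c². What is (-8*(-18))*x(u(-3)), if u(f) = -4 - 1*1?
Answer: 3600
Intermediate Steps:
u(f) = -5 (u(f) = -4 - 1 = -5)
(-8*(-18))*x(u(-3)) = -8*(-18)*(-5)² = 144*25 = 3600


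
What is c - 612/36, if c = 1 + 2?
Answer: -14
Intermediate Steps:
c = 3
c - 612/36 = 3 - 612/36 = 3 - 34*1/2 = 3 - 17 = -14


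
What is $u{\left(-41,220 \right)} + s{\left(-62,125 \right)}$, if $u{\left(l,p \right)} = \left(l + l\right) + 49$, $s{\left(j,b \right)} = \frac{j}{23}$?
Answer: $- \frac{821}{23} \approx -35.696$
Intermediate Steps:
$s{\left(j,b \right)} = \frac{j}{23}$ ($s{\left(j,b \right)} = j \frac{1}{23} = \frac{j}{23}$)
$u{\left(l,p \right)} = 49 + 2 l$ ($u{\left(l,p \right)} = 2 l + 49 = 49 + 2 l$)
$u{\left(-41,220 \right)} + s{\left(-62,125 \right)} = \left(49 + 2 \left(-41\right)\right) + \frac{1}{23} \left(-62\right) = \left(49 - 82\right) - \frac{62}{23} = -33 - \frac{62}{23} = - \frac{821}{23}$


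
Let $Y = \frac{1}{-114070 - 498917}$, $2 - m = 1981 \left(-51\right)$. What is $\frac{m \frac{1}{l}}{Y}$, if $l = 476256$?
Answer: $- \frac{20643971857}{158752} \approx -1.3004 \cdot 10^{5}$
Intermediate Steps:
$m = 101033$ ($m = 2 - 1981 \left(-51\right) = 2 - -101031 = 2 + 101031 = 101033$)
$Y = - \frac{1}{612987}$ ($Y = \frac{1}{-612987} = - \frac{1}{612987} \approx -1.6314 \cdot 10^{-6}$)
$\frac{m \frac{1}{l}}{Y} = \frac{101033 \cdot \frac{1}{476256}}{- \frac{1}{612987}} = 101033 \cdot \frac{1}{476256} \left(-612987\right) = \frac{101033}{476256} \left(-612987\right) = - \frac{20643971857}{158752}$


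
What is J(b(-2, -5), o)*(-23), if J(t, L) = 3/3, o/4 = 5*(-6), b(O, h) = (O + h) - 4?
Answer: -23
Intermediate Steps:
b(O, h) = -4 + O + h
o = -120 (o = 4*(5*(-6)) = 4*(-30) = -120)
J(t, L) = 1 (J(t, L) = 3*(⅓) = 1)
J(b(-2, -5), o)*(-23) = 1*(-23) = -23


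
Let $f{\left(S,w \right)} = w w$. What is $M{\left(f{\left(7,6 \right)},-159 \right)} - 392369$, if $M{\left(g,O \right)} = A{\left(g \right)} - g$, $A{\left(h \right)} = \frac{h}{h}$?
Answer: $-392404$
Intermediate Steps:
$f{\left(S,w \right)} = w^{2}$
$A{\left(h \right)} = 1$
$M{\left(g,O \right)} = 1 - g$
$M{\left(f{\left(7,6 \right)},-159 \right)} - 392369 = \left(1 - 6^{2}\right) - 392369 = \left(1 - 36\right) - 392369 = -35 - 392369 = -392404$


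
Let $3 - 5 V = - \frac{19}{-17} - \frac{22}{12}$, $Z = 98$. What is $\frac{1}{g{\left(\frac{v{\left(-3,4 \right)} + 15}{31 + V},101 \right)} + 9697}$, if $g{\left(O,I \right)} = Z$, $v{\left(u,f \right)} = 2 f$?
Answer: $\frac{1}{9795} \approx 0.00010209$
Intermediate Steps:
$V = \frac{379}{510}$ ($V = \frac{3}{5} - \frac{- \frac{19}{-17} - \frac{22}{12}}{5} = \frac{3}{5} - \frac{\left(-19\right) \left(- \frac{1}{17}\right) - \frac{11}{6}}{5} = \frac{3}{5} - \frac{\frac{19}{17} - \frac{11}{6}}{5} = \frac{3}{5} - - \frac{73}{510} = \frac{3}{5} + \frac{73}{510} = \frac{379}{510} \approx 0.74314$)
$g{\left(O,I \right)} = 98$
$\frac{1}{g{\left(\frac{v{\left(-3,4 \right)} + 15}{31 + V},101 \right)} + 9697} = \frac{1}{98 + 9697} = \frac{1}{9795}$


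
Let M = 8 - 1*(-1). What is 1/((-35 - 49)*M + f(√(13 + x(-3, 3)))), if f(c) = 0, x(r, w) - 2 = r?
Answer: -1/756 ≈ -0.0013228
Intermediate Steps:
x(r, w) = 2 + r
M = 9 (M = 8 + 1 = 9)
1/((-35 - 49)*M + f(√(13 + x(-3, 3)))) = 1/((-35 - 49)*9 + 0) = 1/(-84*9 + 0) = 1/(-756 + 0) = 1/(-756) = -1/756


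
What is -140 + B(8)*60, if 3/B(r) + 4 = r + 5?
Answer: -120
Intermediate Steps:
B(r) = 3/(1 + r) (B(r) = 3/(-4 + (r + 5)) = 3/(-4 + (5 + r)) = 3/(1 + r))
-140 + B(8)*60 = -140 + (3/(1 + 8))*60 = -140 + (3/9)*60 = -140 + (3*(⅑))*60 = -140 + (⅓)*60 = -140 + 20 = -120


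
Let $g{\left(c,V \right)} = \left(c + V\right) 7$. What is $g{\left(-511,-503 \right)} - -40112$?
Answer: $33014$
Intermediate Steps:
$g{\left(c,V \right)} = 7 V + 7 c$ ($g{\left(c,V \right)} = \left(V + c\right) 7 = 7 V + 7 c$)
$g{\left(-511,-503 \right)} - -40112 = \left(7 \left(-503\right) + 7 \left(-511\right)\right) - -40112 = \left(-3521 - 3577\right) + 40112 = -7098 + 40112 = 33014$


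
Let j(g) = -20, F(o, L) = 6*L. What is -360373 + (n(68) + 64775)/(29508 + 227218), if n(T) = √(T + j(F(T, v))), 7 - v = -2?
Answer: -92517054023/256726 + 2*√3/128363 ≈ -3.6037e+5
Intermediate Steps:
v = 9 (v = 7 - 1*(-2) = 7 + 2 = 9)
n(T) = √(-20 + T) (n(T) = √(T - 20) = √(-20 + T))
-360373 + (n(68) + 64775)/(29508 + 227218) = -360373 + (√(-20 + 68) + 64775)/(29508 + 227218) = -360373 + (√48 + 64775)/256726 = -360373 + (4*√3 + 64775)*(1/256726) = -360373 + (64775 + 4*√3)*(1/256726) = -360373 + (64775/256726 + 2*√3/128363) = -92517054023/256726 + 2*√3/128363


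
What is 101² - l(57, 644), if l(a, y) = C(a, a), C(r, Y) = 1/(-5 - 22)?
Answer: 275428/27 ≈ 10201.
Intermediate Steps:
C(r, Y) = -1/27 (C(r, Y) = 1/(-27) = -1/27)
l(a, y) = -1/27
101² - l(57, 644) = 101² - 1*(-1/27) = 10201 + 1/27 = 275428/27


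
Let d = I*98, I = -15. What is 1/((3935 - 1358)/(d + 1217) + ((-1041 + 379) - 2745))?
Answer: -253/864548 ≈ -0.00029264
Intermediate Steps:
d = -1470 (d = -15*98 = -1470)
1/((3935 - 1358)/(d + 1217) + ((-1041 + 379) - 2745)) = 1/((3935 - 1358)/(-1470 + 1217) + ((-1041 + 379) - 2745)) = 1/(2577/(-253) + (-662 - 2745)) = 1/(2577*(-1/253) - 3407) = 1/(-2577/253 - 3407) = 1/(-864548/253) = -253/864548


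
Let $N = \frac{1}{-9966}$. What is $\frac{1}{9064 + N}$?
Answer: $\frac{9966}{90331823} \approx 0.00011033$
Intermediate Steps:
$N = - \frac{1}{9966} \approx -0.00010034$
$\frac{1}{9064 + N} = \frac{1}{9064 - \frac{1}{9966}} = \frac{1}{\frac{90331823}{9966}} = \frac{9966}{90331823}$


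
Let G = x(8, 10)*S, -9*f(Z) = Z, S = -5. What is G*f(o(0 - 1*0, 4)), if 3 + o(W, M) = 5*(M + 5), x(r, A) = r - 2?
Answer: 140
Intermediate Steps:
x(r, A) = -2 + r
o(W, M) = 22 + 5*M (o(W, M) = -3 + 5*(M + 5) = -3 + 5*(5 + M) = -3 + (25 + 5*M) = 22 + 5*M)
f(Z) = -Z/9
G = -30 (G = (-2 + 8)*(-5) = 6*(-5) = -30)
G*f(o(0 - 1*0, 4)) = -(-10)*(22 + 5*4)/3 = -(-10)*(22 + 20)/3 = -(-10)*42/3 = -30*(-14/3) = 140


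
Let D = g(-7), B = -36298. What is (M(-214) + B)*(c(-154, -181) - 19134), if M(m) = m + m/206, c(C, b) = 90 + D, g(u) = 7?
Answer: 71595168191/103 ≈ 6.9510e+8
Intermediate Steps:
D = 7
c(C, b) = 97 (c(C, b) = 90 + 7 = 97)
M(m) = 207*m/206 (M(m) = m + m*(1/206) = m + m/206 = 207*m/206)
(M(-214) + B)*(c(-154, -181) - 19134) = ((207/206)*(-214) - 36298)*(97 - 19134) = (-22149/103 - 36298)*(-19037) = -3760843/103*(-19037) = 71595168191/103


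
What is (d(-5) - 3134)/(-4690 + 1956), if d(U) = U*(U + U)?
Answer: 1542/1367 ≈ 1.1280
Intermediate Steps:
d(U) = 2*U² (d(U) = U*(2*U) = 2*U²)
(d(-5) - 3134)/(-4690 + 1956) = (2*(-5)² - 3134)/(-4690 + 1956) = (2*25 - 3134)/(-2734) = (50 - 3134)*(-1/2734) = -3084*(-1/2734) = 1542/1367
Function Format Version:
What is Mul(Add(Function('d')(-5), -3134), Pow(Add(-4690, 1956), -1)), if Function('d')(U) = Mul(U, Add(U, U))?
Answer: Rational(1542, 1367) ≈ 1.1280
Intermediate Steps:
Function('d')(U) = Mul(2, Pow(U, 2)) (Function('d')(U) = Mul(U, Mul(2, U)) = Mul(2, Pow(U, 2)))
Mul(Add(Function('d')(-5), -3134), Pow(Add(-4690, 1956), -1)) = Mul(Add(Mul(2, Pow(-5, 2)), -3134), Pow(Add(-4690, 1956), -1)) = Mul(Add(Mul(2, 25), -3134), Pow(-2734, -1)) = Mul(Add(50, -3134), Rational(-1, 2734)) = Mul(-3084, Rational(-1, 2734)) = Rational(1542, 1367)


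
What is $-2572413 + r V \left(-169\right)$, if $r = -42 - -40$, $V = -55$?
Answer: $-2591003$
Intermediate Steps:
$r = -2$ ($r = -42 + 40 = -2$)
$-2572413 + r V \left(-169\right) = -2572413 + \left(-2\right) \left(-55\right) \left(-169\right) = -2572413 + 110 \left(-169\right) = -2572413 - 18590 = -2591003$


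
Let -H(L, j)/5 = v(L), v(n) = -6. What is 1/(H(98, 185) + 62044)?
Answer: 1/62074 ≈ 1.6110e-5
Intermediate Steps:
H(L, j) = 30 (H(L, j) = -5*(-6) = 30)
1/(H(98, 185) + 62044) = 1/(30 + 62044) = 1/62074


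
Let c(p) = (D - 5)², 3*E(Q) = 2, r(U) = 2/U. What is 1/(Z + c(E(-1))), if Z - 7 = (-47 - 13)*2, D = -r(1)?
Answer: -1/64 ≈ -0.015625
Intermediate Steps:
E(Q) = ⅔ (E(Q) = (⅓)*2 = ⅔)
D = -2 (D = -2/1 = -2 ≈ -2.0000)
Z = -113 (Z = 7 + (-47 - 13)*2 = 7 - 60*2 = 7 - 120 = -113)
c(p) = 49 (c(p) = (-2 - 5)² = (-7)² = 49)
1/(Z + c(E(-1))) = 1/(-113 + 49) = 1/(-64) = -1/64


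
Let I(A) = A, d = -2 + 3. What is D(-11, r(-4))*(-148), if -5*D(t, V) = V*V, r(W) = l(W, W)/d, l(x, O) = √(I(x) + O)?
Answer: -1184/5 ≈ -236.80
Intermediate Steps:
d = 1
l(x, O) = √(O + x) (l(x, O) = √(x + O) = √(O + x))
r(W) = √2*√W (r(W) = √(W + W)/1 = √(2*W)*1 = (√2*√W)*1 = √2*√W)
D(t, V) = -V²/5 (D(t, V) = -V*V/5 = -V²/5)
D(-11, r(-4))*(-148) = -(√2*√(-4))²/5*(-148) = -(√2*(2*I))²/5*(-148) = -(2*I*√2)²/5*(-148) = -⅕*(-8)*(-148) = (8/5)*(-148) = -1184/5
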